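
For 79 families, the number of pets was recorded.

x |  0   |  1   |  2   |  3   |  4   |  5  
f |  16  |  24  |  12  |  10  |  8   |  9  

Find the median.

Cumulative frequencies: 16, 40, 52, 62, 70, 79
n = 79, so the median is the value in position (n+1)/2 = 40.
Position 40 falls at value 1.

1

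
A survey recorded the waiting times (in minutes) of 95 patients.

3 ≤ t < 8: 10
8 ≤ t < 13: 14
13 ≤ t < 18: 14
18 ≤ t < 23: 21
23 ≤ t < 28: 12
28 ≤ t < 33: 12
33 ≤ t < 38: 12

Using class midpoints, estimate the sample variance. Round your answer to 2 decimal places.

87.23

Midpoints: 5.5, 10.5, 15.5, 20.5, 25.5, 30.5, 35.5
n = 95, Σfm = 1947.5, mean = 20.5000
Σfm² = 48123.75
Σf(m − x̄)² = Σfm² − (Σfm)²/n = 48123.75 − 1947.5²/95 = 8200.0000
Sample variance = 8200.0000 / 94 = 87.2340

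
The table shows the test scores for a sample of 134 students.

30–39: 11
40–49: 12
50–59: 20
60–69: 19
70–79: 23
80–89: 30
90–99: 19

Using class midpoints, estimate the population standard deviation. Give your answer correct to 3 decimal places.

Midpoints: 34.5, 44.5, 54.5, 64.5, 74.5, 84.5, 94.5
n = 134, Σfm = 9273, mean = 69.2015
Σfm² = 686843.5
Σf(m − x̄)² = Σfm² − (Σfm)²/n = 686843.5 − 9273²/134 = 45138.0597
Population variance = 45138.0597 / 134 = 336.8512
Standard deviation = √336.8512 = 18.3535

18.354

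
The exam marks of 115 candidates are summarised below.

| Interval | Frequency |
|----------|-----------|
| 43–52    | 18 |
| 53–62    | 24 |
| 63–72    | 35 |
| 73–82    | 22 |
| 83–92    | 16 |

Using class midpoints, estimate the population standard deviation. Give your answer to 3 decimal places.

Midpoints: 47.5, 57.5, 67.5, 77.5, 87.5
n = 115, Σfm = 7702.5, mean = 66.9783
Σfm² = 534068.75
Σf(m − x̄)² = Σfm² − (Σfm)²/n = 534068.75 − 7702.5²/115 = 18168.6957
Population variance = 18168.6957 / 115 = 157.9887
Standard deviation = √157.9887 = 12.5694

12.569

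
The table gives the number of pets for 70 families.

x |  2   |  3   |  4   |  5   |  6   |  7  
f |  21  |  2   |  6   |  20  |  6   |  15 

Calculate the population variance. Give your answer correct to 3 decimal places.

Values: 2, 3, 4, 5, 6, 7
n = 70, Σfx = 313, mean = 4.4714
Σfx² = 1649
Σf(x − x̄)² = Σfx² − (Σfx)²/n = 1649 − 313²/70 = 249.4429
Population variance = 249.4429 / 70 = 3.5635

3.563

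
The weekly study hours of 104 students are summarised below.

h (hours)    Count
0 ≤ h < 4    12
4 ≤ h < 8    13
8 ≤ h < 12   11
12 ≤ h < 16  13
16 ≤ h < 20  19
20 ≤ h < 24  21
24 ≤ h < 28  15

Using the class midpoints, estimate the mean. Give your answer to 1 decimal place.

15.3

Midpoints: 2, 6, 10, 14, 18, 22, 26
Σfm = 12×2 + 13×6 + 11×10 + 13×14 + 19×18 + 21×22 + 15×26 = 1588
n = Σf = 104
Mean = 1588 / 104 = 15.2692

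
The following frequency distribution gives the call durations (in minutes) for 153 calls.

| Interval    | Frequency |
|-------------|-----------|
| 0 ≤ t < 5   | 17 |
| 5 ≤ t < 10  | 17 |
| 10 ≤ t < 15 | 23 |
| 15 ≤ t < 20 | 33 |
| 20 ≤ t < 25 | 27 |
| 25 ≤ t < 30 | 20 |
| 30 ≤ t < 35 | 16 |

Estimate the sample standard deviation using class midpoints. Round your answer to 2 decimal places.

Midpoints: 2.5, 7.5, 12.5, 17.5, 22.5, 27.5, 32.5
n = 153, Σfm = 2712.5, mean = 17.7288
Σfm² = 60456.25
Σf(m − x̄)² = Σfm² − (Σfm)²/n = 60456.25 − 2712.5²/153 = 12366.9935
Sample variance = 12366.9935 / 152 = 81.3618
Standard deviation = √81.3618 = 9.0201

9.02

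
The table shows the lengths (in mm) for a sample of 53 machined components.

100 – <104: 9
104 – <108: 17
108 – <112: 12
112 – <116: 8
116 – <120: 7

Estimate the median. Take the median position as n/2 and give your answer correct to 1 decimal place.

Cumulative frequencies: 9, 26, 38, 46, 53
n = 53; position = n/2 = 26.5.
This falls in the class 108 – <112: L = 108, F = 26, f = 12, h = 4.
Median ≈ 108 + ((26.5 − 26) / 12) × 4 = 108.1667

108.2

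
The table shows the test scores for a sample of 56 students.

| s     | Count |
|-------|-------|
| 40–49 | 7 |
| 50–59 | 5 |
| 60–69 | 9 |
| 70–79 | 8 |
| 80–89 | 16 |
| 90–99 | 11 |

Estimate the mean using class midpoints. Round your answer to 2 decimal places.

74.14

Midpoints: 44.5, 54.5, 64.5, 74.5, 84.5, 94.5
Σfm = 7×44.5 + 5×54.5 + 9×64.5 + 8×74.5 + 16×84.5 + 11×94.5 = 4152
n = Σf = 56
Mean = 4152 / 56 = 74.1429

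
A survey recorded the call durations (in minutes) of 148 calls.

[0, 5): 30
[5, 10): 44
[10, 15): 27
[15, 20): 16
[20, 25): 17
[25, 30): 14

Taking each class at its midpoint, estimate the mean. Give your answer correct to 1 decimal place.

Midpoints: 2.5, 7.5, 12.5, 17.5, 22.5, 27.5
Σfm = 30×2.5 + 44×7.5 + 27×12.5 + 16×17.5 + 17×22.5 + 14×27.5 = 1790
n = Σf = 148
Mean = 1790 / 148 = 12.0946

12.1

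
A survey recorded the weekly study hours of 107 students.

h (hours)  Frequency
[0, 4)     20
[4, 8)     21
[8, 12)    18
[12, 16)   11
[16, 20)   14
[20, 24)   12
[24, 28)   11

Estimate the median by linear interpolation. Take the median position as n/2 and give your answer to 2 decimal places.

Cumulative frequencies: 20, 41, 59, 70, 84, 96, 107
n = 107; position = n/2 = 53.5.
This falls in the class [8, 12): L = 8, F = 41, f = 18, h = 4.
Median ≈ 8 + ((53.5 − 41) / 18) × 4 = 10.7778

10.78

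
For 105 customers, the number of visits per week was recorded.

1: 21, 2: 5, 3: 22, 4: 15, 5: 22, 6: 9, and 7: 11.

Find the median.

4

Cumulative frequencies: 21, 26, 48, 63, 85, 94, 105
n = 105, so the median is the value in position (n+1)/2 = 53.
Position 53 falls at value 4.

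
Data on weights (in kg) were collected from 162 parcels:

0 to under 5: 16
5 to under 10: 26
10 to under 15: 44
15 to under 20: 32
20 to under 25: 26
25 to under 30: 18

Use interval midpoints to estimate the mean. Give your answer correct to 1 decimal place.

15.0

Midpoints: 2.5, 7.5, 12.5, 17.5, 22.5, 27.5
Σfm = 16×2.5 + 26×7.5 + 44×12.5 + 32×17.5 + 26×22.5 + 18×27.5 = 2425
n = Σf = 162
Mean = 2425 / 162 = 14.9691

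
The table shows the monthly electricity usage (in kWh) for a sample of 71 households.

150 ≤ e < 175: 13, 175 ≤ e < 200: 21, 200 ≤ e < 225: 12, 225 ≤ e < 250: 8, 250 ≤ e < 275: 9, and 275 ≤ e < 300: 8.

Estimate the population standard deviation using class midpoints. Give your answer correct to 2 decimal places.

Midpoints: 162.5, 187.5, 212.5, 237.5, 262.5, 287.5
n = 71, Σfm = 15162.5, mean = 213.5563
Σfm² = 3356093.75
Σf(m − x̄)² = Σfm² − (Σfm)²/n = 3356093.75 − 15162.5²/71 = 118045.7746
Population variance = 118045.7746 / 71 = 1662.6165
Standard deviation = √1662.6165 = 40.7752

40.78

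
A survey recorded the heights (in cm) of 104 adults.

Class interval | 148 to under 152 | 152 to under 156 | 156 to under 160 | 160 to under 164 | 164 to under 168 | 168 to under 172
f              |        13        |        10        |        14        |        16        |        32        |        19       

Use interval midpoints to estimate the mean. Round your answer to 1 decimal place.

161.9

Midpoints: 150, 154, 158, 162, 166, 170
Σfm = 13×150 + 10×154 + 14×158 + 16×162 + 32×166 + 19×170 = 16836
n = Σf = 104
Mean = 16836 / 104 = 161.8846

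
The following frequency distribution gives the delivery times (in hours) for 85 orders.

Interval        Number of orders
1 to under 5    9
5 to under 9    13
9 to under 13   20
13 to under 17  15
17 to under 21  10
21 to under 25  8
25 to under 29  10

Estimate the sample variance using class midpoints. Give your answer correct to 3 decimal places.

Midpoints: 3, 7, 11, 15, 19, 23, 27
n = 85, Σfm = 1207, mean = 14.2000
Σfm² = 21645
Σf(m − x̄)² = Σfm² − (Σfm)²/n = 21645 − 1207²/85 = 4505.6000
Sample variance = 4505.6000 / 84 = 53.6381

53.638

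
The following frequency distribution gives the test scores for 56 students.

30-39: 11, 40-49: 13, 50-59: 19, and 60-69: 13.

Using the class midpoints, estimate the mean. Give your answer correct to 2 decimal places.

Midpoints: 34.5, 44.5, 54.5, 64.5
Σfm = 11×34.5 + 13×44.5 + 19×54.5 + 13×64.5 = 2832
n = Σf = 56
Mean = 2832 / 56 = 50.5714

50.57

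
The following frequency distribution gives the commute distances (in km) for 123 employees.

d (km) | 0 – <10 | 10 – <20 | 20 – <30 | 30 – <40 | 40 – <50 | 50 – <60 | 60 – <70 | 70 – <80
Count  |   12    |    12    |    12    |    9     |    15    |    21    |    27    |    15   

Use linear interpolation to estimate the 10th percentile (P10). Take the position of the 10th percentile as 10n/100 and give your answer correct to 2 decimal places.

Cumulative frequencies: 12, 24, 36, 45, 60, 81, 108, 123
n = 123; position = 10n/100 = 12.3.
This falls in the class 10 – <20: L = 10, F = 12, f = 12, h = 10.
10th percentile ≈ 10 + ((12.3 − 12) / 12) × 10 = 10.2500

10.25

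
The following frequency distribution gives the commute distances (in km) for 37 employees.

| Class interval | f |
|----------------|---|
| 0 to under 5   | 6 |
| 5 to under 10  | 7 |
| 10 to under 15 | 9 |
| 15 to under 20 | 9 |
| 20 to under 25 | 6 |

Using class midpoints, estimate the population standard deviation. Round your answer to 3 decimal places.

Midpoints: 2.5, 7.5, 12.5, 17.5, 22.5
n = 37, Σfm = 472.5, mean = 12.7703
Σfm² = 7631.25
Σf(m − x̄)² = Σfm² − (Σfm)²/n = 7631.25 − 472.5²/37 = 1597.2973
Population variance = 1597.2973 / 37 = 43.1702
Standard deviation = √43.1702 = 6.5704

6.570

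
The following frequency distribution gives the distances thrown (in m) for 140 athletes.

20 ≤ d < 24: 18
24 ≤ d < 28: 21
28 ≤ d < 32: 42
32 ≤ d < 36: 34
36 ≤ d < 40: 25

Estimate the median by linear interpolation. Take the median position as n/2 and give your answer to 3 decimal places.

Cumulative frequencies: 18, 39, 81, 115, 140
n = 140; position = n/2 = 70.
This falls in the class 28 ≤ d < 32: L = 28, F = 39, f = 42, h = 4.
Median ≈ 28 + ((70 − 39) / 42) × 4 = 30.9524

30.952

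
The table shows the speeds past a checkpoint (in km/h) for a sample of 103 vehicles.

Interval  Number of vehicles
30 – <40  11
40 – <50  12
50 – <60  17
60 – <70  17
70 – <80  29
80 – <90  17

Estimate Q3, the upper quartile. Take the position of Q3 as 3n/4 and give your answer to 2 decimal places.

Cumulative frequencies: 11, 23, 40, 57, 86, 103
n = 103; position = 3n/4 = 77.25.
This falls in the class 70 – <80: L = 70, F = 57, f = 29, h = 10.
Upper quartile ≈ 70 + ((77.25 − 57) / 29) × 10 = 76.9828

76.98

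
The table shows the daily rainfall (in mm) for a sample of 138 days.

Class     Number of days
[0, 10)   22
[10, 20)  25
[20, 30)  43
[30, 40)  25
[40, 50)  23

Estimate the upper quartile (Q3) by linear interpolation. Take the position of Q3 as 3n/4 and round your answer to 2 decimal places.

Cumulative frequencies: 22, 47, 90, 115, 138
n = 138; position = 3n/4 = 103.5.
This falls in the class [30, 40): L = 30, F = 90, f = 25, h = 10.
Upper quartile ≈ 30 + ((103.5 − 90) / 25) × 10 = 35.4000

35.40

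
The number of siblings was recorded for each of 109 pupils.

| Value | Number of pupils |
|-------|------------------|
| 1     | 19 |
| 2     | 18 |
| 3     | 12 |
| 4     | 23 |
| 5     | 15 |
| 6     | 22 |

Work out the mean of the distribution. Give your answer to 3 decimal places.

Values: 1, 2, 3, 4, 5, 6
Σfx = 19×1 + 18×2 + 12×3 + 23×4 + 15×5 + 22×6 = 390
n = Σf = 109
Mean = 390 / 109 = 3.5780

3.578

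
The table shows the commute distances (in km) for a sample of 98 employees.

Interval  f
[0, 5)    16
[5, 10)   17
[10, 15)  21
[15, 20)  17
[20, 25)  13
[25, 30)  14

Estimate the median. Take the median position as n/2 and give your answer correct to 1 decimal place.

13.8

Cumulative frequencies: 16, 33, 54, 71, 84, 98
n = 98; position = n/2 = 49.
This falls in the class [10, 15): L = 10, F = 33, f = 21, h = 5.
Median ≈ 10 + ((49 − 33) / 21) × 5 = 13.8095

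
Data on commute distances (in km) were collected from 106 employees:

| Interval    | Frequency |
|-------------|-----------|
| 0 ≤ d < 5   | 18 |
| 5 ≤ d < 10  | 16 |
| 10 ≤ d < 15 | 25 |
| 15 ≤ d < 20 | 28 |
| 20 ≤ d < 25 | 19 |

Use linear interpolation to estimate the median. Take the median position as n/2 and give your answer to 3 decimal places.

Cumulative frequencies: 18, 34, 59, 87, 106
n = 106; position = n/2 = 53.
This falls in the class 10 ≤ d < 15: L = 10, F = 34, f = 25, h = 5.
Median ≈ 10 + ((53 − 34) / 25) × 5 = 13.8000

13.800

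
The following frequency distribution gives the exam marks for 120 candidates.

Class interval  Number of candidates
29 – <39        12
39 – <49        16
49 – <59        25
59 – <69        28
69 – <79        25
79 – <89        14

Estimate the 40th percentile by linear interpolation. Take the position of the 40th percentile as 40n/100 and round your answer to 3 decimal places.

57.000

Cumulative frequencies: 12, 28, 53, 81, 106, 120
n = 120; position = 40n/100 = 48.
This falls in the class 49 – <59: L = 49, F = 28, f = 25, h = 10.
40th percentile ≈ 49 + ((48 − 28) / 25) × 10 = 57.0000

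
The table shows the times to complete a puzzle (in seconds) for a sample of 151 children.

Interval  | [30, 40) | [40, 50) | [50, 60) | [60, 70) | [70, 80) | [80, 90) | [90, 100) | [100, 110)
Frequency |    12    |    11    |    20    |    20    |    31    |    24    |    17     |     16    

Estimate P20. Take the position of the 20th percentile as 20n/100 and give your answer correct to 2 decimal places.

53.60

Cumulative frequencies: 12, 23, 43, 63, 94, 118, 135, 151
n = 151; position = 20n/100 = 30.2.
This falls in the class [50, 60): L = 50, F = 23, f = 20, h = 10.
20th percentile ≈ 50 + ((30.2 − 23) / 20) × 10 = 53.6000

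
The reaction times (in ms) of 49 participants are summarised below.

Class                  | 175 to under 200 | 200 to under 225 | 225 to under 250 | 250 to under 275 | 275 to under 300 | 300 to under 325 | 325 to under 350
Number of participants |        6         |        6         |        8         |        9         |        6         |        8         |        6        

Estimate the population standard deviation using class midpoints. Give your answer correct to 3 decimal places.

47.638

Midpoints: 187.5, 212.5, 237.5, 262.5, 287.5, 312.5, 337.5
n = 49, Σfm = 12912.5, mean = 263.5204
Σfm² = 3513906.25
Σf(m − x̄)² = Σfm² − (Σfm)²/n = 3513906.25 − 12912.5²/49 = 111198.9796
Population variance = 111198.9796 / 49 = 2269.3669
Standard deviation = √2269.3669 = 47.6379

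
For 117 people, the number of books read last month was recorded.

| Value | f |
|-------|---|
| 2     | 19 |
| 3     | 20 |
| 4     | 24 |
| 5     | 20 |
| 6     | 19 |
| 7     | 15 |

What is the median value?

Cumulative frequencies: 19, 39, 63, 83, 102, 117
n = 117, so the median is the value in position (n+1)/2 = 59.
Position 59 falls at value 4.

4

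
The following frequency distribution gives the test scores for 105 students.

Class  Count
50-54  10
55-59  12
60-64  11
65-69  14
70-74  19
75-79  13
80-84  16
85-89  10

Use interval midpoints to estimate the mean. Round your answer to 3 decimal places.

70.238

Midpoints: 52, 57, 62, 67, 72, 77, 82, 87
Σfm = 10×52 + 12×57 + 11×62 + 14×67 + 19×72 + 13×77 + 16×82 + 10×87 = 7375
n = Σf = 105
Mean = 7375 / 105 = 70.2381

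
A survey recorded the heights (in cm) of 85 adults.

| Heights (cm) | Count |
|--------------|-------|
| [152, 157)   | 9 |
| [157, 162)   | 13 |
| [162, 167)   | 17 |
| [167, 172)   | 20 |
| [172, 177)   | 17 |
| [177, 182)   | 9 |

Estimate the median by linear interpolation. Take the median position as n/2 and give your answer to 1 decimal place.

Cumulative frequencies: 9, 22, 39, 59, 76, 85
n = 85; position = n/2 = 42.5.
This falls in the class [167, 172): L = 167, F = 39, f = 20, h = 5.
Median ≈ 167 + ((42.5 − 39) / 20) × 5 = 167.8750

167.9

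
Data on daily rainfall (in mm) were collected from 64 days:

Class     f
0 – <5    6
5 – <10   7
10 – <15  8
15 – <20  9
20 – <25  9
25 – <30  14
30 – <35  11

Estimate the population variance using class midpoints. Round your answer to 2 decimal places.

93.73

Midpoints: 2.5, 7.5, 12.5, 17.5, 22.5, 27.5, 32.5
n = 64, Σfm = 1270, mean = 19.8438
Σfm² = 31200
Σf(m − x̄)² = Σfm² − (Σfm)²/n = 31200 − 1270²/64 = 5998.4375
Population variance = 5998.4375 / 64 = 93.7256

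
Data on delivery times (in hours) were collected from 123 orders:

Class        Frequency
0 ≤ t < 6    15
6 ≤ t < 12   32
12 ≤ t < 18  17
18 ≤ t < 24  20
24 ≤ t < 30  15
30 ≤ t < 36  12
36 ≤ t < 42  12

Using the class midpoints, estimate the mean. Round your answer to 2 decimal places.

18.51

Midpoints: 3, 9, 15, 21, 27, 33, 39
Σfm = 15×3 + 32×9 + 17×15 + 20×21 + 15×27 + 12×33 + 12×39 = 2277
n = Σf = 123
Mean = 2277 / 123 = 18.5122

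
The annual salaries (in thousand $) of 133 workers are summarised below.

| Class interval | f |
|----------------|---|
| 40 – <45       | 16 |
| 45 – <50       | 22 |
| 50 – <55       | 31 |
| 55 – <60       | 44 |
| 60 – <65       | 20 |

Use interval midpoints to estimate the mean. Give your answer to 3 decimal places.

Midpoints: 42.5, 47.5, 52.5, 57.5, 62.5
Σfm = 16×42.5 + 22×47.5 + 31×52.5 + 44×57.5 + 20×62.5 = 7132.5
n = Σf = 133
Mean = 7132.5 / 133 = 53.6278

53.628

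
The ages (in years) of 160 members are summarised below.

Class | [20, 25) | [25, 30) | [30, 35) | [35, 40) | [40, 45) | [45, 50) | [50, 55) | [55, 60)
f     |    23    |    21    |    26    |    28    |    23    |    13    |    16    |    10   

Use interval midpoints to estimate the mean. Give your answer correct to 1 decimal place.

37.5

Midpoints: 22.5, 27.5, 32.5, 37.5, 42.5, 47.5, 52.5, 57.5
Σfm = 23×22.5 + 21×27.5 + 26×32.5 + 28×37.5 + 23×42.5 + 13×47.5 + 16×52.5 + 10×57.5 = 6000
n = Σf = 160
Mean = 6000 / 160 = 37.5000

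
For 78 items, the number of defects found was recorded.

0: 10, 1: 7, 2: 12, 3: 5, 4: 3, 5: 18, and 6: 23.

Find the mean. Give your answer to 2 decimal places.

3.67

Values: 0, 1, 2, 3, 4, 5, 6
Σfx = 10×0 + 7×1 + 12×2 + 5×3 + 3×4 + 18×5 + 23×6 = 286
n = Σf = 78
Mean = 286 / 78 = 3.6667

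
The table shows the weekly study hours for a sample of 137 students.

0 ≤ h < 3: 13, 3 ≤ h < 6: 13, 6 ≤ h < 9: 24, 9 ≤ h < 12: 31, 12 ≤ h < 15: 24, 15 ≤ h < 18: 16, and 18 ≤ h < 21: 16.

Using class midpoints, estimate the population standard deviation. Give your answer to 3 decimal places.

Midpoints: 1.5, 4.5, 7.5, 10.5, 13.5, 16.5, 19.5
n = 137, Σfm = 1483.5, mean = 10.8285
Σfm² = 19874.25
Σf(m − x̄)² = Σfm² − (Σfm)²/n = 19874.25 − 1483.5²/137 = 3810.2190
Population variance = 3810.2190 / 137 = 27.8118
Standard deviation = √27.8118 = 5.2737

5.274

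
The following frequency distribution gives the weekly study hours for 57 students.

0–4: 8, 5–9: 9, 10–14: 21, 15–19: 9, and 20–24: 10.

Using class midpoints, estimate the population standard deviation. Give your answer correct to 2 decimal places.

6.27

Midpoints: 2, 7, 12, 17, 22
n = 57, Σfm = 704, mean = 12.3509
Σfm² = 10938
Σf(m − x̄)² = Σfm² − (Σfm)²/n = 10938 − 704²/57 = 2242.9825
Population variance = 2242.9825 / 57 = 39.3506
Standard deviation = √39.3506 = 6.2730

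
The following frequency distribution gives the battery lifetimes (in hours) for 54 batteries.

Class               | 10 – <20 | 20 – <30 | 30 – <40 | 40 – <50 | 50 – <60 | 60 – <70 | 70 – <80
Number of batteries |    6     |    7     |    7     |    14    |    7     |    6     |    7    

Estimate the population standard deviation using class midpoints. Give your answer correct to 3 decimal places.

Midpoints: 15, 25, 35, 45, 55, 65, 75
n = 54, Σfm = 2440, mean = 45.1852
Σfm² = 128550
Σf(m − x̄)² = Σfm² − (Σfm)²/n = 128550 − 2440²/54 = 18298.1481
Population variance = 18298.1481 / 54 = 338.8546
Standard deviation = √338.8546 = 18.4080

18.408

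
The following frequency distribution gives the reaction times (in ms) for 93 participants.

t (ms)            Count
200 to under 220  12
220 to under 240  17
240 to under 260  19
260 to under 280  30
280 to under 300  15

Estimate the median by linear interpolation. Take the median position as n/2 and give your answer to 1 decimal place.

Cumulative frequencies: 12, 29, 48, 78, 93
n = 93; position = n/2 = 46.5.
This falls in the class 240 to under 260: L = 240, F = 29, f = 19, h = 20.
Median ≈ 240 + ((46.5 − 29) / 19) × 20 = 258.4211

258.4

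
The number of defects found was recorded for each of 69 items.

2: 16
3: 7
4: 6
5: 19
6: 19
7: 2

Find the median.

Cumulative frequencies: 16, 23, 29, 48, 67, 69
n = 69, so the median is the value in position (n+1)/2 = 35.
Position 35 falls at value 5.

5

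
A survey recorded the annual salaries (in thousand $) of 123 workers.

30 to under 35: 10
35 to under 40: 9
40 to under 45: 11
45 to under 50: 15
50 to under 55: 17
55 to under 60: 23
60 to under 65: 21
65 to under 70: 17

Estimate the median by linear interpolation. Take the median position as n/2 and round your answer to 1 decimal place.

54.9

Cumulative frequencies: 10, 19, 30, 45, 62, 85, 106, 123
n = 123; position = n/2 = 61.5.
This falls in the class 50 to under 55: L = 50, F = 45, f = 17, h = 5.
Median ≈ 50 + ((61.5 − 45) / 17) × 5 = 54.8529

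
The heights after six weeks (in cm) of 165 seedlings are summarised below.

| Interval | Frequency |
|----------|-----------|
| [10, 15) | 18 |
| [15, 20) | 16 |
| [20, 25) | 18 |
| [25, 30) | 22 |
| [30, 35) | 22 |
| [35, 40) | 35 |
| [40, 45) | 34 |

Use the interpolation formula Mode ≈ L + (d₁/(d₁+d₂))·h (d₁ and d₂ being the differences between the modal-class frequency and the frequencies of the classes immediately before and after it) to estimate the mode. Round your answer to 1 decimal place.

39.6

Modal class: [35, 40) (highest frequency 35).
d₁ = 35 − 22 = 13, d₂ = 35 − 34 = 1
Mode ≈ 35 + (13/(13+1)) × 5 = 35 + 4.6429 = 39.6429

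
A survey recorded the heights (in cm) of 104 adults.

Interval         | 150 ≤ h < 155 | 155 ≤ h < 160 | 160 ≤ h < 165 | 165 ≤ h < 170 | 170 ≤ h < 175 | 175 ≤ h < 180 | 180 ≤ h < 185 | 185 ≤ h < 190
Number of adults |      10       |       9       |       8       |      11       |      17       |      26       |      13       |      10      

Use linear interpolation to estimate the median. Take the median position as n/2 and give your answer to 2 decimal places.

Cumulative frequencies: 10, 19, 27, 38, 55, 81, 94, 104
n = 104; position = n/2 = 52.
This falls in the class 170 ≤ h < 175: L = 170, F = 38, f = 17, h = 5.
Median ≈ 170 + ((52 − 38) / 17) × 5 = 174.1176

174.12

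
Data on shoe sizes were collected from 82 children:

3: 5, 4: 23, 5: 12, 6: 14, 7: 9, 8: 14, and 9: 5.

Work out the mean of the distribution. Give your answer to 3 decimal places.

5.744

Values: 3, 4, 5, 6, 7, 8, 9
Σfx = 5×3 + 23×4 + 12×5 + 14×6 + 9×7 + 14×8 + 5×9 = 471
n = Σf = 82
Mean = 471 / 82 = 5.7439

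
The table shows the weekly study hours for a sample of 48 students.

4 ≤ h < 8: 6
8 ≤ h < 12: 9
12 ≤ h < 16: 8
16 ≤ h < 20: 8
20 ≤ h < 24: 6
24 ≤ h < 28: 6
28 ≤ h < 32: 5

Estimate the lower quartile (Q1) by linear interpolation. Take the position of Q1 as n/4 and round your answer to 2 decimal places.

Cumulative frequencies: 6, 15, 23, 31, 37, 43, 48
n = 48; position = n/4 = 12.
This falls in the class 8 ≤ h < 12: L = 8, F = 6, f = 9, h = 4.
Lower quartile ≈ 8 + ((12 − 6) / 9) × 4 = 10.6667

10.67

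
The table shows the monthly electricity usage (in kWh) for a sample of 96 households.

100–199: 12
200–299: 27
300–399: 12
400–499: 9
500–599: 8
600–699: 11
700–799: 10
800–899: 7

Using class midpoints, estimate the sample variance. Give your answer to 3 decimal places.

50521.930

Midpoints: 149.5, 249.5, 349.5, 449.5, 549.5, 649.5, 749.5, 849.5
n = 96, Σfm = 41752, mean = 434.9167
Σfm² = 22958224
Σf(m − x̄)² = Σfm² − (Σfm)²/n = 22958224 − 41752²/96 = 4799583.3333
Sample variance = 4799583.3333 / 95 = 50521.9298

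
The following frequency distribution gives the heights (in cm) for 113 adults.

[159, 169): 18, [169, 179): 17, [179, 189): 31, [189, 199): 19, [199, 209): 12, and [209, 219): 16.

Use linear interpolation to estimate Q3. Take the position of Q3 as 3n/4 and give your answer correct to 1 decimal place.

Cumulative frequencies: 18, 35, 66, 85, 97, 113
n = 113; position = 3n/4 = 84.75.
This falls in the class [189, 199): L = 189, F = 66, f = 19, h = 10.
Upper quartile ≈ 189 + ((84.75 − 66) / 19) × 10 = 198.8684

198.9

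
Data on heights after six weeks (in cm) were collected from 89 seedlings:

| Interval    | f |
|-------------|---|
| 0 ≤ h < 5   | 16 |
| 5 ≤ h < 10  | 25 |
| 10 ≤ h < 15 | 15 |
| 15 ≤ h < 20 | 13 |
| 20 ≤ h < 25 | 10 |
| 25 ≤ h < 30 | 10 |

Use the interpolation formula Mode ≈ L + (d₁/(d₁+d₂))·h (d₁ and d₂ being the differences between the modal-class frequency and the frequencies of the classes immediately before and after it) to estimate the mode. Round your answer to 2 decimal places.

Modal class: 5 ≤ h < 10 (highest frequency 25).
d₁ = 25 − 16 = 9, d₂ = 25 − 15 = 10
Mode ≈ 5 + (9/(9+10)) × 5 = 5 + 2.3684 = 7.3684

7.37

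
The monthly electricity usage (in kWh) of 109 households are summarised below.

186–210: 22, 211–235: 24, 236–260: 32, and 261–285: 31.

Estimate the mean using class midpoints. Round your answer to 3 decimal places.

Midpoints: 198, 223, 248, 273
Σfm = 22×198 + 24×223 + 32×248 + 31×273 = 26107
n = Σf = 109
Mean = 26107 / 109 = 239.5138

239.514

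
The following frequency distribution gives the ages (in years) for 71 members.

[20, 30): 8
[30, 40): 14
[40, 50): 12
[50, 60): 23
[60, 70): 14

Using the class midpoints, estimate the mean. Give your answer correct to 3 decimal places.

47.958

Midpoints: 25, 35, 45, 55, 65
Σfm = 8×25 + 14×35 + 12×45 + 23×55 + 14×65 = 3405
n = Σf = 71
Mean = 3405 / 71 = 47.9577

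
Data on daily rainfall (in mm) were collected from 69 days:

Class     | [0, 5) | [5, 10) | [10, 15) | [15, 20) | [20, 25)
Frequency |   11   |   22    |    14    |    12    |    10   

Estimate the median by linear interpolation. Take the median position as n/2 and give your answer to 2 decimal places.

Cumulative frequencies: 11, 33, 47, 59, 69
n = 69; position = n/2 = 34.5.
This falls in the class [10, 15): L = 10, F = 33, f = 14, h = 5.
Median ≈ 10 + ((34.5 − 33) / 14) × 5 = 10.5357

10.54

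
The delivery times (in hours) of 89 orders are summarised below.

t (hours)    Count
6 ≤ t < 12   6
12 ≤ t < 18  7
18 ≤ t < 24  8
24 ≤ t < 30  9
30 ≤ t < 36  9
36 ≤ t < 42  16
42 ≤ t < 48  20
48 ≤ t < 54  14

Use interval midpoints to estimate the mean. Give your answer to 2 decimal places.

34.89

Midpoints: 9, 15, 21, 27, 33, 39, 45, 51
Σfm = 6×9 + 7×15 + 8×21 + 9×27 + 9×33 + 16×39 + 20×45 + 14×51 = 3105
n = Σf = 89
Mean = 3105 / 89 = 34.8876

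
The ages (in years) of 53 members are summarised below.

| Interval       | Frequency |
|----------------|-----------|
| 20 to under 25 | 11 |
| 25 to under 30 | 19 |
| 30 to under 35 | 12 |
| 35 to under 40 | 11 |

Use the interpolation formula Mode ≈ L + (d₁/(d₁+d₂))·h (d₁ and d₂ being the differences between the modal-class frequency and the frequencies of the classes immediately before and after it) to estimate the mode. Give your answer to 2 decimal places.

Modal class: 25 to under 30 (highest frequency 19).
d₁ = 19 − 11 = 8, d₂ = 19 − 12 = 7
Mode ≈ 25 + (8/(8+7)) × 5 = 25 + 2.6667 = 27.6667

27.67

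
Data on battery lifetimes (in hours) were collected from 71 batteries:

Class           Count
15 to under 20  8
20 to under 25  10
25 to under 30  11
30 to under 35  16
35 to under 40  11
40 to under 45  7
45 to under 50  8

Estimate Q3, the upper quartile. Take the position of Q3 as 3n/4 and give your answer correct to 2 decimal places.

Cumulative frequencies: 8, 18, 29, 45, 56, 63, 71
n = 71; position = 3n/4 = 53.25.
This falls in the class 35 to under 40: L = 35, F = 45, f = 11, h = 5.
Upper quartile ≈ 35 + ((53.25 − 45) / 11) × 5 = 38.7500

38.75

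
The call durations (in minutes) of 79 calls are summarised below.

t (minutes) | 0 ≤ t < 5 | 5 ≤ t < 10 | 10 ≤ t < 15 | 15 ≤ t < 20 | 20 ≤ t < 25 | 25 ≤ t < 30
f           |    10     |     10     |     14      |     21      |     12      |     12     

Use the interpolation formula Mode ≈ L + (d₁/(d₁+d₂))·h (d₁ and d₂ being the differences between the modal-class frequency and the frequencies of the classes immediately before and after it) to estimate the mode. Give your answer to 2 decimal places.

Modal class: 15 ≤ t < 20 (highest frequency 21).
d₁ = 21 − 14 = 7, d₂ = 21 − 12 = 9
Mode ≈ 15 + (7/(7+9)) × 5 = 15 + 2.1875 = 17.1875

17.19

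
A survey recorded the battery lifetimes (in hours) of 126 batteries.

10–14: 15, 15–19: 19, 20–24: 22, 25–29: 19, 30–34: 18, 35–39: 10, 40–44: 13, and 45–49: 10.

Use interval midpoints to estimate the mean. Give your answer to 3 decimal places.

27.476

Midpoints: 12, 17, 22, 27, 32, 37, 42, 47
Σfm = 15×12 + 19×17 + 22×22 + 19×27 + 18×32 + 10×37 + 13×42 + 10×47 = 3462
n = Σf = 126
Mean = 3462 / 126 = 27.4762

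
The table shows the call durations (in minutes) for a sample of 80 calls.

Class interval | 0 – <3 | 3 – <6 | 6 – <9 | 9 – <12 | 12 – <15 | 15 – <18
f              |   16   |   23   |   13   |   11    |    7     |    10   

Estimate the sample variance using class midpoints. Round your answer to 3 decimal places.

Midpoints: 1.5, 4.5, 7.5, 10.5, 13.5, 16.5
n = 80, Σfm = 600, mean = 7.5000
Σfm² = 6444
Σf(m − x̄)² = Σfm² − (Σfm)²/n = 6444 − 600²/80 = 1944.0000
Sample variance = 1944.0000 / 79 = 24.6076

24.608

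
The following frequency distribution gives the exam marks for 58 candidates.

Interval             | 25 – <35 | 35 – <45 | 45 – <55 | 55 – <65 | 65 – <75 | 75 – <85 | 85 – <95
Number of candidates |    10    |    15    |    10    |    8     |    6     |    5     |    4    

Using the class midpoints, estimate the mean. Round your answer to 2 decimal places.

Midpoints: 30, 40, 50, 60, 70, 80, 90
Σfm = 10×30 + 15×40 + 10×50 + 8×60 + 6×70 + 5×80 + 4×90 = 3060
n = Σf = 58
Mean = 3060 / 58 = 52.7586

52.76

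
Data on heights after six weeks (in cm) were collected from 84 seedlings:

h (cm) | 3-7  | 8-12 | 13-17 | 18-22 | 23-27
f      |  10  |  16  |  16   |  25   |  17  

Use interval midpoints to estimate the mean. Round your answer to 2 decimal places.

16.37

Midpoints: 5, 10, 15, 20, 25
Σfm = 10×5 + 16×10 + 16×15 + 25×20 + 17×25 = 1375
n = Σf = 84
Mean = 1375 / 84 = 16.3690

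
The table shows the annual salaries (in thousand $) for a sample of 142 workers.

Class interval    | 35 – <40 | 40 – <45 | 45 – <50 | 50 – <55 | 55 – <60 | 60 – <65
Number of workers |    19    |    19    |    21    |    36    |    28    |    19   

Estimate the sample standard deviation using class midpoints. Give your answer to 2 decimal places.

7.93

Midpoints: 37.5, 42.5, 47.5, 52.5, 57.5, 62.5
n = 142, Σfm = 7205, mean = 50.7394
Σfm² = 374437.5
Σf(m − x̄)² = Σfm² − (Σfm)²/n = 374437.5 − 7205²/142 = 8859.8592
Sample variance = 8859.8592 / 141 = 62.8359
Standard deviation = √62.8359 = 7.9269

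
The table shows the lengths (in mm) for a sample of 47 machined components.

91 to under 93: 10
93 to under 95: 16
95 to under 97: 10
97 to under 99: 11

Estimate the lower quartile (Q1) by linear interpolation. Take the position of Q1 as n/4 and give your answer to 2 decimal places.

93.22

Cumulative frequencies: 10, 26, 36, 47
n = 47; position = n/4 = 11.75.
This falls in the class 93 to under 95: L = 93, F = 10, f = 16, h = 2.
Lower quartile ≈ 93 + ((11.75 − 10) / 16) × 2 = 93.2188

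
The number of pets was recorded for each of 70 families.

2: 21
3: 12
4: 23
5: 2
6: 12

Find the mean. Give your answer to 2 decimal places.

Values: 2, 3, 4, 5, 6
Σfx = 21×2 + 12×3 + 23×4 + 2×5 + 12×6 = 252
n = Σf = 70
Mean = 252 / 70 = 3.6000

3.60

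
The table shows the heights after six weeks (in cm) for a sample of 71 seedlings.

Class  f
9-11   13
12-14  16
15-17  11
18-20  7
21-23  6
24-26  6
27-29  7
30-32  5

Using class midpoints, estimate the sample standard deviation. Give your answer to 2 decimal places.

Midpoints: 10, 13, 16, 19, 22, 25, 28, 31
n = 71, Σfm = 1280, mean = 18.0282
Σfm² = 26294
Σf(m − x̄)² = Σfm² − (Σfm)²/n = 26294 − 1280²/71 = 3217.9437
Sample variance = 3217.9437 / 70 = 45.9706
Standard deviation = √45.9706 = 6.7802

6.78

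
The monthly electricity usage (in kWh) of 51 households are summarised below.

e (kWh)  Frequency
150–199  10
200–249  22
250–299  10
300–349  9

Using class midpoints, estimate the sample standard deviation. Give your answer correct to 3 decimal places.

Midpoints: 174.5, 224.5, 274.5, 324.5
n = 51, Σfm = 12349.5, mean = 242.1471
Σfm² = 3114512.75
Σf(m − x̄)² = Σfm² − (Σfm)²/n = 3114512.75 − 12349.5²/51 = 124117.6471
Sample variance = 124117.6471 / 50 = 2482.3529
Standard deviation = √2482.3529 = 49.8232

49.823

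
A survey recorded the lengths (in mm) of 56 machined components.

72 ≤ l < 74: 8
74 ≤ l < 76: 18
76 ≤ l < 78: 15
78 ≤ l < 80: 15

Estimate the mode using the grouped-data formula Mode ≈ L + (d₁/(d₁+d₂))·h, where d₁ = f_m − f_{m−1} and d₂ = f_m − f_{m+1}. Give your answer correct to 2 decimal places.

Modal class: 74 ≤ l < 76 (highest frequency 18).
d₁ = 18 − 8 = 10, d₂ = 18 − 15 = 3
Mode ≈ 74 + (10/(10+3)) × 2 = 74 + 1.5385 = 75.5385

75.54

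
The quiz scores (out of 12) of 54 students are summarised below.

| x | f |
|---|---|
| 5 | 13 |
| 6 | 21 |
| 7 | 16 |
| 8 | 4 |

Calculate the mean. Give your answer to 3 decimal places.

Values: 5, 6, 7, 8
Σfx = 13×5 + 21×6 + 16×7 + 4×8 = 335
n = Σf = 54
Mean = 335 / 54 = 6.2037

6.204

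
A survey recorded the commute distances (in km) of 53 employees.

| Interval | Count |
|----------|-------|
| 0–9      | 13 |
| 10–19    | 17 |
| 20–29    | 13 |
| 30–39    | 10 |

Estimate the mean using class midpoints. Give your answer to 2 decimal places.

Midpoints: 4.5, 14.5, 24.5, 34.5
Σfm = 13×4.5 + 17×14.5 + 13×24.5 + 10×34.5 = 968.5
n = Σf = 53
Mean = 968.5 / 53 = 18.2736

18.27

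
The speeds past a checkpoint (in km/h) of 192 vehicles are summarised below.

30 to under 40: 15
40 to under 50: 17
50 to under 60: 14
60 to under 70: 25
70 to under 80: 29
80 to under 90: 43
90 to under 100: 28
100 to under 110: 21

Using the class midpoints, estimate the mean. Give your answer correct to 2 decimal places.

Midpoints: 35, 45, 55, 65, 75, 85, 95, 105
Σfm = 15×35 + 17×45 + 14×55 + 25×65 + 29×75 + 43×85 + 28×95 + 21×105 = 14380
n = Σf = 192
Mean = 14380 / 192 = 74.8958

74.90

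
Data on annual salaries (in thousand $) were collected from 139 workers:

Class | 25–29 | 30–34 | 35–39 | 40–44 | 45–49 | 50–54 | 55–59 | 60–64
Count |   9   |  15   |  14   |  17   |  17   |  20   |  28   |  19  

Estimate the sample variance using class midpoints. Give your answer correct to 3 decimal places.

Midpoints: 27, 32, 37, 42, 47, 52, 57, 62
n = 139, Σfm = 6568, mean = 47.2518
Σfm² = 326716
Σf(m − x̄)² = Σfm² − (Σfm)²/n = 326716 − 6568²/139 = 16366.1871
Sample variance = 16366.1871 / 138 = 118.5956

118.596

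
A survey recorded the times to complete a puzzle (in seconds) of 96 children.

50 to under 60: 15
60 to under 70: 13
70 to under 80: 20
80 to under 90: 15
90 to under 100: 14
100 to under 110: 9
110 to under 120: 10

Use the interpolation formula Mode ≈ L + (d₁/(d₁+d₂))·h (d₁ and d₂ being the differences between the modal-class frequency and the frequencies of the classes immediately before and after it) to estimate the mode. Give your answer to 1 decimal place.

Modal class: 70 to under 80 (highest frequency 20).
d₁ = 20 − 13 = 7, d₂ = 20 − 15 = 5
Mode ≈ 70 + (7/(7+5)) × 10 = 70 + 5.8333 = 75.8333

75.8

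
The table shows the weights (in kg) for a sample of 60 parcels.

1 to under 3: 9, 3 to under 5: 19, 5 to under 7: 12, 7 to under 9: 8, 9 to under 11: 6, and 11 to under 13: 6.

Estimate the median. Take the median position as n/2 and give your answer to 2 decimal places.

5.33

Cumulative frequencies: 9, 28, 40, 48, 54, 60
n = 60; position = n/2 = 30.
This falls in the class 5 to under 7: L = 5, F = 28, f = 12, h = 2.
Median ≈ 5 + ((30 − 28) / 12) × 2 = 5.3333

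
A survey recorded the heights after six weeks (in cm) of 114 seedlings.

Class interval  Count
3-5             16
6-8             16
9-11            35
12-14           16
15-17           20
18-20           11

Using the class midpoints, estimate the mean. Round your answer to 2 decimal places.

11.08

Midpoints: 4, 7, 10, 13, 16, 19
Σfm = 16×4 + 16×7 + 35×10 + 16×13 + 20×16 + 11×19 = 1263
n = Σf = 114
Mean = 1263 / 114 = 11.0789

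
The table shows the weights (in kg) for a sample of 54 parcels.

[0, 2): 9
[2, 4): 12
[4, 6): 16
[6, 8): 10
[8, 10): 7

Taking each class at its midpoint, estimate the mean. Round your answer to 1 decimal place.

Midpoints: 1, 3, 5, 7, 9
Σfm = 9×1 + 12×3 + 16×5 + 10×7 + 7×9 = 258
n = Σf = 54
Mean = 258 / 54 = 4.7778

4.8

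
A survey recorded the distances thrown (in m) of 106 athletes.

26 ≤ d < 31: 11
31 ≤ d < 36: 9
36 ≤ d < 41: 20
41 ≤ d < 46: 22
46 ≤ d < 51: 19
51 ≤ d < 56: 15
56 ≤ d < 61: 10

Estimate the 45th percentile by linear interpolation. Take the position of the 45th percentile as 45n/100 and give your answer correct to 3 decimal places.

Cumulative frequencies: 11, 20, 40, 62, 81, 96, 106
n = 106; position = 45n/100 = 47.7.
This falls in the class 41 ≤ d < 46: L = 41, F = 40, f = 22, h = 5.
45th percentile ≈ 41 + ((47.7 − 40) / 22) × 5 = 42.7500

42.750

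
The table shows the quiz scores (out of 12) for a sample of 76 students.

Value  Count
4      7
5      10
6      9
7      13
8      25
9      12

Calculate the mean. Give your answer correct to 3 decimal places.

Values: 4, 5, 6, 7, 8, 9
Σfx = 7×4 + 10×5 + 9×6 + 13×7 + 25×8 + 12×9 = 531
n = Σf = 76
Mean = 531 / 76 = 6.9868

6.987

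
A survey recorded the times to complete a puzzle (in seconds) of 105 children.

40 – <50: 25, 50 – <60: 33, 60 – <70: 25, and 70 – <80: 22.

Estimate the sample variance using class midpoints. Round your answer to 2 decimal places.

Midpoints: 45, 55, 65, 75
n = 105, Σfm = 6215, mean = 59.1905
Σfm² = 379825
Σf(m − x̄)² = Σfm² − (Σfm)²/n = 379825 − 6215²/105 = 11956.1905
Sample variance = 11956.1905 / 104 = 114.9634

114.96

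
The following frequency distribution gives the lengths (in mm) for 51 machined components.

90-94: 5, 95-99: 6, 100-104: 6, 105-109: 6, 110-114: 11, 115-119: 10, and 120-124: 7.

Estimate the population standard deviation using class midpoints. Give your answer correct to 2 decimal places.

Midpoints: 92, 97, 102, 107, 112, 117, 122
n = 51, Σfm = 5552, mean = 108.8627
Σfm² = 608954
Σf(m − x̄)² = Σfm² − (Σfm)²/n = 608954 − 5552²/51 = 4548.0392
Population variance = 4548.0392 / 51 = 89.1772
Standard deviation = √89.1772 = 9.4434

9.44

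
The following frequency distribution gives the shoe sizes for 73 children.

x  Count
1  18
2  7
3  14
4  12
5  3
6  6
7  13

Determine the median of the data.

3

Cumulative frequencies: 18, 25, 39, 51, 54, 60, 73
n = 73, so the median is the value in position (n+1)/2 = 37.
Position 37 falls at value 3.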